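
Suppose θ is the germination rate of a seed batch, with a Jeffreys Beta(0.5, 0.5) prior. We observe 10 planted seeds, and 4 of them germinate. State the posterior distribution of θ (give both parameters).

The binomial likelihood is conjugate to the Beta prior: with 4 successes and 6 failures, the posterior is Beta(0.5+4, 0.5+6) = Beta(4.5, 6.5).

Posterior: Beta(4.5, 6.5)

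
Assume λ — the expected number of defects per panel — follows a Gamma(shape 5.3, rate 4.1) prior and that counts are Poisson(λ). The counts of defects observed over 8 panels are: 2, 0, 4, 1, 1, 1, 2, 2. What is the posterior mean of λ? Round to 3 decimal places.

The Poisson likelihood adds the total count to the shape and the number of exposure periods to the rate. Here ∑xᵢ = 13 and n = 8, so shape 5.3→18.3 and rate 4.1→12.1.
Posterior mean = shape/rate = 18.3/12.1 = 1.512.

Posterior mean ≈ 1.512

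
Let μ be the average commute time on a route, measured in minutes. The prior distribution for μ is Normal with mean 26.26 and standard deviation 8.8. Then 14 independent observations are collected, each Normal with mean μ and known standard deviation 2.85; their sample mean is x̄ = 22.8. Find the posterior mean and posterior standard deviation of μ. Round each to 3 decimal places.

Prior precision 1/τ₀² = 1/8.8² = 0.0129132; data precision n/σ² = 14/2.85² = 1.72361.
Posterior precision = 0.0129132 + 1.72361 = 1.73652, giving posterior SD = 1/√1.73652 = 0.759.
Posterior mean = (0.0129132·26.26 + 1.72361·22.8) / 1.73652 = 22.826.

Posterior mean ≈ 22.826; posterior SD ≈ 0.759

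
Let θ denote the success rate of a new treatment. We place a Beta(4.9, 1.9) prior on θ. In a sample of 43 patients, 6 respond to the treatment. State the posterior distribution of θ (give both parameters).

Observing 6 successes and 37 failures updates Beta(4.9, 1.9) by adding the success and failure counts to the two shape parameters: α = 4.9+6 = 10.9, β = 1.9+37 = 38.9.

Posterior: Beta(10.9, 38.9)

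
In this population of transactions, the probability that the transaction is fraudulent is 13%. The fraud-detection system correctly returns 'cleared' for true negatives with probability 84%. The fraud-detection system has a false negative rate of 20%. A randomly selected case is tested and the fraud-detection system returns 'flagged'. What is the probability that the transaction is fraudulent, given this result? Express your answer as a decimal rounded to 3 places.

Write H for 'the transaction is fraudulent'. Prior odds H:¬H = 0.13/0.87 = 0.14943. For the 'flagged' outcome, the likelihood ratio is 0.8/0.16 = 5.0000.
Posterior odds = 0.14943 × 5.0000 = 0.74713, so P(H|E) = 0.74713/(1+0.74713) = 0.428.

P(H | E) ≈ 0.428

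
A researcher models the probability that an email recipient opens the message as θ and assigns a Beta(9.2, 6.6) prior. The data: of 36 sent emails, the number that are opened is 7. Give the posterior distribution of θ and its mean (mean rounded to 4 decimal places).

Posterior: Beta(16.2, 35.6); mean ≈ 0.3127

Observing 7 successes and 29 failures updates Beta(9.2, 6.6) by adding the success and failure counts to the two shape parameters: α = 9.2+7 = 16.2, β = 6.6+29 = 35.6.
Posterior mean = α/(α+β) = 16.2/51.8 = 0.3127.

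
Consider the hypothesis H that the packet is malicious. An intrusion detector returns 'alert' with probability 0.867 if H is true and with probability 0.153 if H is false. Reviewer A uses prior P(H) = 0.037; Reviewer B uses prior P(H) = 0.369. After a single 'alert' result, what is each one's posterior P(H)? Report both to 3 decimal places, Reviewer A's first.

The likelihood ratio for an 'alert' result is 0.867/0.153 = 5.6667.
Reviewer A: prior odds 0.037/0.963 = 0.038422; posterior odds 0.21772; posterior probability 0.179.
Reviewer B: prior odds 0.369/0.631 = 0.58479; posterior odds 3.3138; posterior probability 0.768.

Reviewer A: 0.179; Reviewer B: 0.768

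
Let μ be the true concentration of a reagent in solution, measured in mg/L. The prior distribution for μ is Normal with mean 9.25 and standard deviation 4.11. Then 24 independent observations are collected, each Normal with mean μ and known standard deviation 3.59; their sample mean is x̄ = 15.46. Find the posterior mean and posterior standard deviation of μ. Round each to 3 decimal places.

Posterior mean ≈ 15.269; posterior SD ≈ 0.721

With known σ, the Normal prior is conjugate. Weight on the data is w = (n/σ²)/(n/σ² + 1/τ₀²) = 1.86218/(1.86218+0.0591993) = 0.96919.
Posterior mean = w·x̄ + (1−w)·μ₀ = 0.96919·15.46 + 0.030811·9.25 = 15.269. Posterior variance = 1/(1.86218+0.0591993) = 0.520459, so SD = 0.721.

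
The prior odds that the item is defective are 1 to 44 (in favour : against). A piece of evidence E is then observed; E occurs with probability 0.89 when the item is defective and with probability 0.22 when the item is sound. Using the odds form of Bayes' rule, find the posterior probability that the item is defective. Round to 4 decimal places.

Posterior probability ≈ 0.0842

Prior odds = 1/44 = 0.022727. In log-odds, ln(0.022727) = -3.7842.
Add log likelihood ratio: ln(4.0455) = 1.3976.
Posterior log-odds = -2.3866, so posterior odds = exp(-2.3866) = 0.091942. Converting, P(H|E) = 0.091942/1.0919 = 0.0842.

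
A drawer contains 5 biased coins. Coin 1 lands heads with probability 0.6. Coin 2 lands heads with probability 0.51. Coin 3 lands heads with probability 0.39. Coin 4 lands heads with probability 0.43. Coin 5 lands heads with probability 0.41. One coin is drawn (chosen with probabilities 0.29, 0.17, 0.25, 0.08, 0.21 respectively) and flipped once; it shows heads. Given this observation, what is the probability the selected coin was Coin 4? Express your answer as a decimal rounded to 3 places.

Posterior probability ≈ 0.072

P(heads|C1) = 0.6; P(heads|C2) = 0.51; P(heads|C3) = 0.39; P(heads|C4) = 0.43; P(heads|C5) = 0.41.
Prior × likelihood for each source: 0.29·0.6=0.1740, 0.17·0.51=0.08670, 0.25·0.39=0.09750, 0.08·0.43=0.03440, 0.21·0.41=0.08610. Summing gives P(heads) = 0.47870.
P(Coin 4 | heads) = 0.03440 / 0.47870 = 0.072.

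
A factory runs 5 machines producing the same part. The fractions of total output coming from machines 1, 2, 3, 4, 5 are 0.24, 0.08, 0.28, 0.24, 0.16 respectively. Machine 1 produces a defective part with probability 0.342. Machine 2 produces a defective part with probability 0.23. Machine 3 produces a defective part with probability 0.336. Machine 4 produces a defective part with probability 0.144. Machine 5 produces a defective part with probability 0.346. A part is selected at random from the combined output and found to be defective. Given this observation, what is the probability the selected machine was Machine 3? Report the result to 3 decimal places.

P(defective|M1) = 0.342; P(defective|M2) = 0.23; P(defective|M3) = 0.336; P(defective|M4) = 0.144; P(defective|M5) = 0.346.
Prior × likelihood for each source: 0.24·0.342=0.08208, 0.08·0.23=0.01840, 0.28·0.336=0.09408, 0.24·0.144=0.03456, 0.16·0.346=0.05536. Summing gives P(defective) = 0.28448.
P(Machine 3 | defective) = 0.09408 / 0.28448 = 0.331.

Posterior probability ≈ 0.331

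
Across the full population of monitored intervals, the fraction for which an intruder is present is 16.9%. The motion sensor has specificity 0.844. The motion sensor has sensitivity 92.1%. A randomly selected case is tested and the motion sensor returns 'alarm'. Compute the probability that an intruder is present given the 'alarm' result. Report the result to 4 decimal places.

P(H | E) ≈ 0.5456

Let H be the event that an intruder is present. P(H) = 0.169, so P(¬H) = 0.831. With E the 'alarm' result, P(E|H) = 0.921 and P(E|¬H) = 0.156.
P(E) = 0.921·0.169 + 0.156·0.831 = 0.15565 + 0.12964 = 0.28529.
By Bayes' theorem, P(H|E) = 0.15565 / 0.28529 = 0.5456.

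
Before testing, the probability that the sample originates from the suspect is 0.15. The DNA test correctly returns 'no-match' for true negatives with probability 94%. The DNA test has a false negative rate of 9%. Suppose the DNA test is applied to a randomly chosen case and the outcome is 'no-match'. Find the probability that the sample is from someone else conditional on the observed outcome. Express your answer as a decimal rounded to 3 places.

P(¬H | E) ≈ 0.983

Let H be the event that the sample originates from the suspect. P(H) = 0.15, so P(¬H) = 0.85. With E the 'no-match' result, P(E|H) = 0.09 and P(E|¬H) = 0.94.
P(E) = 0.09·0.15 + 0.94·0.85 = 0.013500 + 0.79900 = 0.81250.
By Bayes' theorem, P(H|E) = 0.013500 / 0.81250 = 0.017. Hence P(¬H|E) = 1 − 0.017 = 0.983.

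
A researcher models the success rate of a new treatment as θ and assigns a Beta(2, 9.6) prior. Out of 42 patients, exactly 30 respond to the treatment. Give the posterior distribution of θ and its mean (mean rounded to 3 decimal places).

Posterior: Beta(32, 21.6); mean ≈ 0.597

Observing 30 successes and 12 failures updates Beta(2, 9.6) by adding the success and failure counts to the two shape parameters: α = 2+30 = 32, β = 9.6+12 = 21.6.
E[θ | data] = 32/(32+21.6) = 0.597.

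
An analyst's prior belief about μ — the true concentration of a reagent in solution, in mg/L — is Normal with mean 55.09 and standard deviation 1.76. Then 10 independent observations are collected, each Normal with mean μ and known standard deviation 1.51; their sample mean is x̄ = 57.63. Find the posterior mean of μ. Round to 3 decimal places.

Prior precision 1/τ₀² = 1/1.76² = 0.322831; data precision n/σ² = 10/1.51² = 4.38577.
Posterior precision = 0.322831 + 4.38577 = 4.70860.
Posterior mean = (0.322831·55.09 + 4.38577·57.63) / 4.70860 = 57.456.

Posterior mean ≈ 57.456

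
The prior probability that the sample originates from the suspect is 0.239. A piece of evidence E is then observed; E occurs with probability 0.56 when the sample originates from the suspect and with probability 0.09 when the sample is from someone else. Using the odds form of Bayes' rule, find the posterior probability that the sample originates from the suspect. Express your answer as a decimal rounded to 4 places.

Prior odds = 0.239/(1−0.239) = 0.31406. In log-odds, ln(0.31406) = -1.1582.
Add log likelihood ratio: ln(6.2222) = 1.8281.
Posterior log-odds = 0.66996, so posterior odds = exp(0.66996) = 1.9542. Converting, P(H|E) = 1.9542/2.9542 = 0.6615.

Posterior probability ≈ 0.6615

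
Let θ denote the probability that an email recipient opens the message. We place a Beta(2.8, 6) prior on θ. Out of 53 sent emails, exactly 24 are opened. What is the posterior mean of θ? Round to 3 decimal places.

Posterior mean ≈ 0.434

Observing 24 successes and 29 failures updates Beta(2.8, 6) by adding the success and failure counts to the two shape parameters: α = 2.8+24 = 26.8, β = 6+29 = 35.
E[θ | data] = 26.8/(26.8+35) = 0.434.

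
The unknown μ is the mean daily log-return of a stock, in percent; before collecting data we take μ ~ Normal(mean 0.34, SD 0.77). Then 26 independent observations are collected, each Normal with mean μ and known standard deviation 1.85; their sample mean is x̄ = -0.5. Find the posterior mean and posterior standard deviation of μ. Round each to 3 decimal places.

Posterior mean ≈ -0.347; posterior SD ≈ 0.328

Prior precision 1/τ₀² = 1/0.77² = 1.68663; data precision n/σ² = 26/1.85² = 7.59679.
Posterior precision = 1.68663 + 7.59679 = 9.28341, giving posterior SD = 1/√9.28341 = 0.328.
Posterior mean = (1.68663·0.34 + 7.59679·-0.5) / 9.28341 = -0.347.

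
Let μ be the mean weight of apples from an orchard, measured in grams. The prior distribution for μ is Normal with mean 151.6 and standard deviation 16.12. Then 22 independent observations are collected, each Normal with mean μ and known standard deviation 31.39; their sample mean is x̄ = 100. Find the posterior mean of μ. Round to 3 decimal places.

With known σ, the Normal prior is conjugate. Weight on the data is w = (n/σ²)/(n/σ² + 1/τ₀²) = 0.0223275/(0.0223275+0.00384831) = 0.85298.
Posterior mean = w·x̄ + (1−w)·μ₀ = 0.85298·100 + 0.14702·151.6 = 107.586.

Posterior mean ≈ 107.586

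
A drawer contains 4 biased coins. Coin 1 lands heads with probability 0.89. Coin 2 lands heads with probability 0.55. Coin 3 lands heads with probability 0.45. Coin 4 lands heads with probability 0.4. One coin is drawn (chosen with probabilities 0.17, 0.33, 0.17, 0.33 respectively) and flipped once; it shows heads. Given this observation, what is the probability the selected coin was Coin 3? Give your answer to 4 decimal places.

P(heads|C1) = 0.89; P(heads|C2) = 0.55; P(heads|C3) = 0.45; P(heads|C4) = 0.4.
Prior × likelihood for each source: 0.17·0.89=0.1513, 0.33·0.55=0.1815, 0.17·0.45=0.07650, 0.33·0.4=0.1320. Summing gives P(heads) = 0.54130.
P(Coin 3 | heads) = 0.07650 / 0.54130 = 0.1413.

Posterior probability ≈ 0.1413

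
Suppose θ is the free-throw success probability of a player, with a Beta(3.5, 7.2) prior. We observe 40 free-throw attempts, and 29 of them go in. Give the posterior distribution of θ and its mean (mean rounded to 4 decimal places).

Observing 29 successes and 11 failures updates Beta(3.5, 7.2) by adding the success and failure counts to the two shape parameters: α = 3.5+29 = 32.5, β = 7.2+11 = 18.2.
E[θ | data] = 32.5/(32.5+18.2) = 0.6410.

Posterior: Beta(32.5, 18.2); mean ≈ 0.6410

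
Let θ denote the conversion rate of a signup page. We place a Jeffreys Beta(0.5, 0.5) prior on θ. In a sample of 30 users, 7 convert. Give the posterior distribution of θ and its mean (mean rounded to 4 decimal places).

Posterior: Beta(7.5, 23.5); mean ≈ 0.2419

The binomial likelihood is conjugate to the Beta prior: with 7 successes and 23 failures, the posterior is Beta(0.5+7, 0.5+23) = Beta(7.5, 23.5).
E[θ | data] = 7.5/(7.5+23.5) = 0.2419.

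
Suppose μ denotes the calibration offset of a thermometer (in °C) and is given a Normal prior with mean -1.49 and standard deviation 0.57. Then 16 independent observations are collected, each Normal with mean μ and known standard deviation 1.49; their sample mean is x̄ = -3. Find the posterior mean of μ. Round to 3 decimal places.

With known σ, the Normal prior is conjugate. Weight on the data is w = (n/σ²)/(n/σ² + 1/τ₀²) = 7.20688/(7.20688+3.07787) = 0.70073.
Posterior mean = w·x̄ + (1−w)·μ₀ = 0.70073·-3 + 0.29927·-1.49 = -2.548.

Posterior mean ≈ -2.548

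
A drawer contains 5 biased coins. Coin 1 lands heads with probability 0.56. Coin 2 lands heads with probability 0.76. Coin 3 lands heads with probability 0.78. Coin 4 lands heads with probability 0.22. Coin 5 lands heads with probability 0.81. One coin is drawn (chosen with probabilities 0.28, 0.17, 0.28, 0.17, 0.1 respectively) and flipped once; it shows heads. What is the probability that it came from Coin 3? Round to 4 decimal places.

Tabulate prior·likelihood by source: [1] prior 0.28, lik 0.56, product 0.1568; [2] prior 0.17, lik 0.76, product 0.1292; [3] prior 0.28, lik 0.78, product 0.2184; [4] prior 0.17, lik 0.22, product 0.03740; [5] prior 0.1, lik 0.81, product 0.08100.
Normalizing constant = 0.62280; the posterior for Coin 3 is its product over the sum, 0.2184/0.62280 = 0.3507.

Posterior probability ≈ 0.3507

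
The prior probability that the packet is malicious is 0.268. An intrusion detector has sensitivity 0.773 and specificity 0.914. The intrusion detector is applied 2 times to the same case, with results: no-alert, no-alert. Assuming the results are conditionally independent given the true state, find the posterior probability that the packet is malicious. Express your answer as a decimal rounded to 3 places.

With H the event that the packet is malicious, the joint likelihood of the observed sequence is P(data|H) = 0.227·0.227 = 0.051529 and P(data|¬H) = 0.914·0.914 = 0.83540.
Bayes: P(H|data) = 0.268·0.051529 / (0.268·0.051529 + 0.732·0.83540) = 0.013810/0.62532 = 0.0221.

Posterior P(H) ≈ 0.022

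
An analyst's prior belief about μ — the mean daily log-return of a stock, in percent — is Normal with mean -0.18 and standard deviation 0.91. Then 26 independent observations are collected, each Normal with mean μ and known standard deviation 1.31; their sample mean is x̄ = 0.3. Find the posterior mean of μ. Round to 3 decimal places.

Posterior mean ≈ 0.265

With known σ, the Normal prior is conjugate. Weight on the data is w = (n/σ²)/(n/σ² + 1/τ₀²) = 15.1506/(15.1506+1.20758) = 0.92618.
Posterior mean = w·x̄ + (1−w)·μ₀ = 0.92618·0.3 + 0.073821·-0.18 = 0.265.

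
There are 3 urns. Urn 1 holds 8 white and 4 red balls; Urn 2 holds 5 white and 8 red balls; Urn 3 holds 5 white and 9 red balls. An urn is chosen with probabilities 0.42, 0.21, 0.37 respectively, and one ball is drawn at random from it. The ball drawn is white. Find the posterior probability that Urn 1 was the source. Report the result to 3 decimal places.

Tabulate prior·likelihood by source: [1] prior 0.42, lik 0.6667, product 0.2800; [2] prior 0.21, lik 0.3846, product 0.08077; [3] prior 0.37, lik 0.3571, product 0.1321.
Normalizing constant = 0.49291; the posterior for Urn 1 is its product over the sum, 0.2800/0.49291 = 0.568.

Posterior probability ≈ 0.568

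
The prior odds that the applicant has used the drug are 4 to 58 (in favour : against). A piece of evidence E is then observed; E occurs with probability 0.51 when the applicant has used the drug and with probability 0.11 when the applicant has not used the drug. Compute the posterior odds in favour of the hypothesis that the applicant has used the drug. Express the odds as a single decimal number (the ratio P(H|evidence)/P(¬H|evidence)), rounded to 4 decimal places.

Posterior odds ≈ 0.3197

Prior odds = 4/58 = 0.068966. In log-odds, ln(0.068966) = -2.6741.
Add log likelihood ratio: ln(4.6364) = 1.5339.
Posterior log-odds = -1.1402, so posterior odds = exp(-1.1402) = 0.31975.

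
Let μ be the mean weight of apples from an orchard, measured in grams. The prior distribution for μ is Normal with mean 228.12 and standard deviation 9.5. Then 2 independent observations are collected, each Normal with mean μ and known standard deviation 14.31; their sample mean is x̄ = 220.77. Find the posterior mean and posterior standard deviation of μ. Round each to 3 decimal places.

Posterior mean ≈ 224.677; posterior SD ≈ 6.926

With known σ, the Normal prior is conjugate. Weight on the data is w = (n/σ²)/(n/σ² + 1/τ₀²) = 0.00976676/(0.00976676+0.0110803) = 0.46850.
Posterior mean = w·x̄ + (1−w)·μ₀ = 0.46850·220.77 + 0.53150·228.12 = 224.677. Posterior variance = 1/(0.00976676+0.0110803) = 47.9683, so SD = 6.926.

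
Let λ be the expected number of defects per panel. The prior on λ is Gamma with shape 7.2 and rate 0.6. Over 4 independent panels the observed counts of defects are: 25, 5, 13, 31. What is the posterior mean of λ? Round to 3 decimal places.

Posterior mean ≈ 17.652

The Poisson likelihood adds the total count to the shape and the number of exposure periods to the rate. Here ∑xᵢ = 74 and n = 4, so shape 7.2→81.2 and rate 0.6→4.6.
Posterior mean = shape/rate = 81.2/4.6 = 17.652.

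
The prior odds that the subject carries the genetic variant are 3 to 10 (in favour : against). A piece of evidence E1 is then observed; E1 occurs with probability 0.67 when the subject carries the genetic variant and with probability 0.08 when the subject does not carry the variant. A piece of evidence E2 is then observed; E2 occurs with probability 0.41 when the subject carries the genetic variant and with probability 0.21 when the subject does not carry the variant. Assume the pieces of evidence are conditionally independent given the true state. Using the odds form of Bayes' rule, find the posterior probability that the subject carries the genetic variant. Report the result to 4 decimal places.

Posterior probability ≈ 0.8307

Prior odds = 3/10 = 0.30000. In log-odds, ln(0.30000) = -1.2040.
Add log likelihood ratios: ln(8.3750) + ln(1.9524) = 2.7943.
Posterior log-odds = 1.5903, so posterior odds = exp(1.5903) = 4.9054. Converting, P(H|E) = 4.9054/5.9054 = 0.8307.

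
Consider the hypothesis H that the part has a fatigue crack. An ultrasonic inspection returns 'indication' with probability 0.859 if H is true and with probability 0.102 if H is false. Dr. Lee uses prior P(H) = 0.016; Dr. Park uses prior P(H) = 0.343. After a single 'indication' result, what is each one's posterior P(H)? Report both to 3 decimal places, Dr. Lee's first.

The likelihood ratio for an 'indication' result is 0.859/0.102 = 8.4216.
Dr. Lee: prior odds 0.016/0.984 = 0.016260; posterior odds 0.13694; posterior probability 0.120.
Dr. Park: prior odds 0.343/0.657 = 0.52207; posterior odds 4.3966; posterior probability 0.815.

Dr. Lee: 0.120; Dr. Park: 0.815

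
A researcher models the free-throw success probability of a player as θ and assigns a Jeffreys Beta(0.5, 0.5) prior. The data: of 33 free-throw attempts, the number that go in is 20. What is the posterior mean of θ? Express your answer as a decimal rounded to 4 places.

Posterior mean ≈ 0.6029

Observing 20 successes and 13 failures updates Beta(0.5, 0.5) by adding the success and failure counts to the two shape parameters: α = 0.5+20 = 20.5, β = 0.5+13 = 13.5.
E[θ | data] = 20.5/(20.5+13.5) = 0.6029.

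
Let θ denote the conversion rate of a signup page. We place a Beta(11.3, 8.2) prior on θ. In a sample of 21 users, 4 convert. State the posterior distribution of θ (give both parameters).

Posterior: Beta(15.3, 25.2)

The binomial likelihood is conjugate to the Beta prior: with 4 successes and 17 failures, the posterior is Beta(11.3+4, 8.2+17) = Beta(15.3, 25.2).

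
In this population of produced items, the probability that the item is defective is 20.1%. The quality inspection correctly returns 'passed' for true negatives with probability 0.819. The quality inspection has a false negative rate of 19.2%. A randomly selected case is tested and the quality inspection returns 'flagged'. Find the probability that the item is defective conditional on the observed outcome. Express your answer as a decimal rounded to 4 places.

Let H be the event that the item is defective. P(H) = 0.201, so P(¬H) = 0.799. With E the 'flagged' result, P(E|H) = 0.808 and P(E|¬H) = 0.181.
P(E) = 0.808·0.201 + 0.181·0.799 = 0.16241 + 0.14462 = 0.30703.
By Bayes' theorem, P(H|E) = 0.16241 / 0.30703 = 0.5290.

P(H | E) ≈ 0.5290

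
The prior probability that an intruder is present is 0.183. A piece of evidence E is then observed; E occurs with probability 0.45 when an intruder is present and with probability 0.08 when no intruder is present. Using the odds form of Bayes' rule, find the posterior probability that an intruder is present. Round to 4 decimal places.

Prior odds = 0.183/(1−0.183) = 0.22399.
Likelihood ratio for E = 0.45/0.08 = 5.6250.
Posterior odds = prior odds × LR = 1.2599.
Posterior probability = odds/(1+odds) = 1.2599/2.2599 = 0.5575.

Posterior probability ≈ 0.5575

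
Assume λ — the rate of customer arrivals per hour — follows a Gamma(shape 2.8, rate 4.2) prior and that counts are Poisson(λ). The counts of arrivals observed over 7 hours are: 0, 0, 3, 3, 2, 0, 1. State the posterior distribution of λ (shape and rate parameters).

Total count ∑xᵢ = 9 over n = 7 hours.
Gamma is conjugate to the Poisson likelihood: posterior is Gamma(shape = 2.8+9 = 11.8, rate = 4.2+7 = 11.2).

Posterior: Gamma(shape=11.8, rate=11.2)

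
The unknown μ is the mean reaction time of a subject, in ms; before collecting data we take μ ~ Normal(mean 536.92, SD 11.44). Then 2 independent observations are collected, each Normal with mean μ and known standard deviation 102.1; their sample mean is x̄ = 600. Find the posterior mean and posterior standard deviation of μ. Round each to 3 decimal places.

With known σ, the Normal prior is conjugate. Weight on the data is w = (n/σ²)/(n/σ² + 1/τ₀²) = 0.00019186/(0.00019186+0.00764096) = 0.024494.
Posterior mean = w·x̄ + (1−w)·μ₀ = 0.024494·600 + 0.97551·536.92 = 538.465. Posterior variance = 1/(0.00019186+0.00764096) = 127.668, so SD = 11.299.

Posterior mean ≈ 538.465; posterior SD ≈ 11.299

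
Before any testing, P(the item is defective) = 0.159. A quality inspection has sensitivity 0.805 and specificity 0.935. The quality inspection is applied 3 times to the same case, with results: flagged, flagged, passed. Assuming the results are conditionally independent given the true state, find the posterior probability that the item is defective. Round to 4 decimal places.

Let H be the event that the item is defective; start with P(H) = 0.159. P('flagged'|H) = 0.805, P('flagged'|¬H) = 0.065.
Update on result 1 ('flagged'): P(H) ← 0.805·0.1590 / (0.805·0.1590 + 0.065·0.8410) = 0.12799/0.18266 = 0.7007.
Update on result 2 ('flagged'): P(H) ← 0.805·0.7007 / (0.805·0.7007 + 0.065·0.2993) = 0.56409/0.58354 = 0.9667.
Update on result 3 ('passed'): P(H) ← 0.195·0.9667 / (0.195·0.9667 + 0.935·0.0333) = 0.18850/0.21967 = 0.8581.

Posterior P(H) ≈ 0.8581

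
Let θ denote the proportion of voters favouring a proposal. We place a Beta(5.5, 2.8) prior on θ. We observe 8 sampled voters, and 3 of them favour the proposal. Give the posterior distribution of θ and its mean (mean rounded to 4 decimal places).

Observing 3 successes and 5 failures updates Beta(5.5, 2.8) by adding the success and failure counts to the two shape parameters: α = 5.5+3 = 8.5, β = 2.8+5 = 7.8.
Posterior mean = α/(α+β) = 8.5/16.3 = 0.5215.

Posterior: Beta(8.5, 7.8); mean ≈ 0.5215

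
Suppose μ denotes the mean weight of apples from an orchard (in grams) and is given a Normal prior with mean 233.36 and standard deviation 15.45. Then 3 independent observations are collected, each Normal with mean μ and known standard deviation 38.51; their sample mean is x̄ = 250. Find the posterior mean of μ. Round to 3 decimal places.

Prior precision 1/τ₀² = 1/15.45² = 0.00418932; data precision n/σ² = 3/38.51² = 0.00202290.
Posterior precision = 0.00418932 + 0.00202290 = 0.00621221.
Posterior mean = (0.00418932·233.36 + 0.00202290·250) / 0.00621221 = 238.779.

Posterior mean ≈ 238.779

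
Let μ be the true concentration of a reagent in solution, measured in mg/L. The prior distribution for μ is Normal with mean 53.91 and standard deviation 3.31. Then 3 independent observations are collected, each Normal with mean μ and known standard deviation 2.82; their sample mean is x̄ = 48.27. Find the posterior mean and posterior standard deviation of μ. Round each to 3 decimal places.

Posterior mean ≈ 49.369; posterior SD ≈ 1.461

Prior precision 1/τ₀² = 1/3.31² = 0.0912734; data precision n/σ² = 3/2.82² = 0.377245.
Posterior precision = 0.0912734 + 0.377245 = 0.468518, giving posterior SD = 1/√0.468518 = 1.461.
Posterior mean = (0.0912734·53.91 + 0.377245·48.27) / 0.468518 = 49.369.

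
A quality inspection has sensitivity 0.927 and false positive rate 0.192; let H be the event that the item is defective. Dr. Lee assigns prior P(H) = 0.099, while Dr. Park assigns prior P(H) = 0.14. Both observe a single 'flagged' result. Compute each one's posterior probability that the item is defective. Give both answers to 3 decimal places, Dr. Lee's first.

Dr. Lee: 0.347; Dr. Park: 0.440

The likelihood ratio for a 'flagged' result is 0.927/0.192 = 4.8281.
Dr. Lee: prior odds 0.099/0.901 = 0.10988; posterior odds 0.53050; posterior probability 0.347.
Dr. Park: prior odds 0.14/0.86 = 0.16279; posterior odds 0.78597; posterior probability 0.440.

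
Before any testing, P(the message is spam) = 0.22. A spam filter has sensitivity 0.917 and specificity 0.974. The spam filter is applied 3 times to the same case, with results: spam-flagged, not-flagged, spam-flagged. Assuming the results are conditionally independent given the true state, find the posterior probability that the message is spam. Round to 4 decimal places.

Posterior P(H) ≈ 0.9676

With H the event that the message is spam, the joint likelihood of the observed sequence is P(data|H) = 0.917·0.083·0.917 = 0.069794 and P(data|¬H) = 0.026·0.974·0.026 = 0.00065842.
Bayes: P(H|data) = 0.22·0.069794 / (0.22·0.069794 + 0.78·0.00065842) = 0.015355/0.015868 = 0.9676.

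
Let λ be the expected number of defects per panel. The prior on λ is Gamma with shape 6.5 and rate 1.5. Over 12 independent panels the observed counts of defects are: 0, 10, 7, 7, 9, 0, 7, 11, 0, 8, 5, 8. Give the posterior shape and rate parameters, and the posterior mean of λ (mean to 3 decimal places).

Posterior: Gamma(shape=78.5, rate=13.5); mean ≈ 5.815

Total count ∑xᵢ = 72 over n = 12 panels.
Gamma is conjugate to the Poisson likelihood: posterior is Gamma(shape = 6.5+72 = 78.5, rate = 1.5+12 = 13.5).
Posterior mean = shape/rate = 78.5/13.5 = 5.815.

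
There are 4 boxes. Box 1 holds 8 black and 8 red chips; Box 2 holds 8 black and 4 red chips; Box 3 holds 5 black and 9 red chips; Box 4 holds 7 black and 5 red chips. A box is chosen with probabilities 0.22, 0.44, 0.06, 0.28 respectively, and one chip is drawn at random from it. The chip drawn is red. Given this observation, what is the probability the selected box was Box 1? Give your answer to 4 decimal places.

Posterior probability ≈ 0.2671

P(red|Box 1) = 0.5; P(red|Box 2) = 0.3333; P(red|Box 3) = 0.6429; P(red|Box 4) = 0.4167.
Prior × likelihood for each source: 0.22·0.5=0.1100, 0.44·0.3333=0.1467, 0.06·0.6429=0.03857, 0.28·0.4167=0.1167. Summing gives P(red) = 0.41190.
P(Box 1 | red) = 0.1100 / 0.41190 = 0.2671.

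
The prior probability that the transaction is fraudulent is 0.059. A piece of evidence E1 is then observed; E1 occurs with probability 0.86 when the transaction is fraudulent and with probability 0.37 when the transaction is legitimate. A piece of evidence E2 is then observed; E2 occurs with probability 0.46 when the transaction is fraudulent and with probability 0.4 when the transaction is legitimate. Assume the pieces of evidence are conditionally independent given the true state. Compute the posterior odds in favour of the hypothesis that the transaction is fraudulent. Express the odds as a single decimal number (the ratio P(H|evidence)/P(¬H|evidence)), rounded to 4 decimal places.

Posterior odds ≈ 0.1676

Prior odds = 0.059/(1−0.059) = 0.062699.
Likelihood ratio for E1 = 0.86/0.37 = 2.3243.
Likelihood ratio for E2 = 0.46/0.4 = 1.1500.
Posterior odds = prior odds × LR₁ × LR₂ = 0.16759.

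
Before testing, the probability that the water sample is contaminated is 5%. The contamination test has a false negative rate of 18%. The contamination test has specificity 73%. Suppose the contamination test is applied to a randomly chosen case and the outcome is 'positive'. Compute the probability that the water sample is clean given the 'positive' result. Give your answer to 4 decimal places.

P(¬H | E) ≈ 0.8622

Write H for 'the water sample is contaminated'. Prior odds H:¬H = 0.05/0.95 = 0.052632. For the 'positive' outcome, the likelihood ratio is 0.82/0.27 = 3.0370.
Posterior odds = 0.052632 × 3.0370 = 0.15984, so P(H|E) = 0.15984/(1+0.15984) = 0.1378. Then P(¬H|E) = 1 − 0.1378 = 0.8622.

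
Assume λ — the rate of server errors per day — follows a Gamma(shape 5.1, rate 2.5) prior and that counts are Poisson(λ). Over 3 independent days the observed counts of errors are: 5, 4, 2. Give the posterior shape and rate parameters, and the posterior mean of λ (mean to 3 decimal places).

Posterior: Gamma(shape=16.1, rate=5.5); mean ≈ 2.927

Total count ∑xᵢ = 11 over n = 3 days.
Gamma is conjugate to the Poisson likelihood: posterior is Gamma(shape = 5.1+11 = 16.1, rate = 2.5+3 = 5.5).
Posterior mean = shape/rate = 16.1/5.5 = 2.927.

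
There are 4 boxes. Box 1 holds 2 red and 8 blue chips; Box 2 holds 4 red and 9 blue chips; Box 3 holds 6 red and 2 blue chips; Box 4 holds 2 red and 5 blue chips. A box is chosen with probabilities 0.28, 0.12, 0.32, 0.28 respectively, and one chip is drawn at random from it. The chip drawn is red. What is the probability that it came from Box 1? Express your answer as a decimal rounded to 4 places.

Tabulate prior·likelihood by source: [1] prior 0.28, lik 0.2, product 0.05600; [2] prior 0.12, lik 0.3077, product 0.03692; [3] prior 0.32, lik 0.75, product 0.2400; [4] prior 0.28, lik 0.2857, product 0.08000.
Normalizing constant = 0.41292; the posterior for Box 1 is its product over the sum, 0.05600/0.41292 = 0.1356.

Posterior probability ≈ 0.1356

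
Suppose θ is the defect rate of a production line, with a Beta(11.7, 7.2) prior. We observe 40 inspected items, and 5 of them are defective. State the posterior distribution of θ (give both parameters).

Posterior: Beta(16.7, 42.2)

The binomial likelihood is conjugate to the Beta prior: with 5 successes and 35 failures, the posterior is Beta(11.7+5, 7.2+35) = Beta(16.7, 42.2).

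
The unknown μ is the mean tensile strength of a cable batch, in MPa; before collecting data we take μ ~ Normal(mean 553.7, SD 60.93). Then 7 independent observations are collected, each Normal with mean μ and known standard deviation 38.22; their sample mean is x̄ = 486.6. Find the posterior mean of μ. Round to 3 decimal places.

With known σ, the Normal prior is conjugate. Weight on the data is w = (n/σ²)/(n/σ² + 1/τ₀²) = 0.00479200/(0.00479200+0.00026936) = 0.94678.
Posterior mean = w·x̄ + (1−w)·μ₀ = 0.94678·486.6 + 0.053219·553.7 = 490.171.

Posterior mean ≈ 490.171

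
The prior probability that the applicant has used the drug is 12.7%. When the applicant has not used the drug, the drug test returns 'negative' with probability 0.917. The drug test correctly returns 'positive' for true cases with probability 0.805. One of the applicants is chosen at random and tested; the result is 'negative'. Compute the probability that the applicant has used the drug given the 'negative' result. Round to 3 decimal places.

P(H | E) ≈ 0.030

Let H be the event that the applicant has used the drug. P(H) = 0.127, so P(¬H) = 0.873. With E the 'negative' result, P(E|H) = 0.195 and P(E|¬H) = 0.917.
P(E) = 0.195·0.127 + 0.917·0.873 = 0.024765 + 0.80054 = 0.82531.
By Bayes' theorem, P(H|E) = 0.024765 / 0.82531 = 0.030.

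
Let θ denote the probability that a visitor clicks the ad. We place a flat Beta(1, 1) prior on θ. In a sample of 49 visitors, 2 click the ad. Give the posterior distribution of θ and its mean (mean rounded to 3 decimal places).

Observing 2 successes and 47 failures updates Beta(1, 1) by adding the success and failure counts to the two shape parameters: α = 1+2 = 3, β = 1+47 = 48.
E[θ | data] = 3/(3+48) = 0.059.

Posterior: Beta(3, 48); mean ≈ 0.059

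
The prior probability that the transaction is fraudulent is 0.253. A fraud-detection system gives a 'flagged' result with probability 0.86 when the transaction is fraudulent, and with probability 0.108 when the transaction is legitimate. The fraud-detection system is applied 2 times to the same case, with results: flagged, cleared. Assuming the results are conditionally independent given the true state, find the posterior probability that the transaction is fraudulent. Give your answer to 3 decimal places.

Posterior P(H) ≈ 0.297

With H the event that the transaction is fraudulent, the joint likelihood of the observed sequence is P(data|H) = 0.86·0.14 = 0.12040 and P(data|¬H) = 0.108·0.892 = 0.096336.
Bayes: P(H|data) = 0.253·0.12040 / (0.253·0.12040 + 0.747·0.096336) = 0.030461/0.10242 = 0.2974.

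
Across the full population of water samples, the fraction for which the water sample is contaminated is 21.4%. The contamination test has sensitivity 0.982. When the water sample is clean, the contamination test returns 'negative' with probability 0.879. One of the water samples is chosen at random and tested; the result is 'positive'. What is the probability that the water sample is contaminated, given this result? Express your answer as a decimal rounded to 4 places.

Write H for 'the water sample is contaminated'. Prior odds H:¬H = 0.214/0.786 = 0.27226. For the 'positive' outcome, the likelihood ratio is 0.982/0.121 = 8.1157.
Posterior odds = 0.27226 × 8.1157 = 2.2096, so P(H|E) = 2.2096/(1+2.2096) = 0.6884.

P(H | E) ≈ 0.6884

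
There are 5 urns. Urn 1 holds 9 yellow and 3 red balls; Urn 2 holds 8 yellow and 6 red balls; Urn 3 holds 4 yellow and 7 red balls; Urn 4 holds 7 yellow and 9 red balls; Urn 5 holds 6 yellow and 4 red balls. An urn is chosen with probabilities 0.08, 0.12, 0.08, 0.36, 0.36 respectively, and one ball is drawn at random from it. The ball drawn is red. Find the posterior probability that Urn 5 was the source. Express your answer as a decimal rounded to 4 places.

Tabulate prior·likelihood by source: [1] prior 0.08, lik 0.25, product 0.02000; [2] prior 0.12, lik 0.4286, product 0.05143; [3] prior 0.08, lik 0.6364, product 0.05091; [4] prior 0.36, lik 0.5625, product 0.2025; [5] prior 0.36, lik 0.4, product 0.1440.
Normalizing constant = 0.46884; the posterior for Urn 5 is its product over the sum, 0.1440/0.46884 = 0.3071.

Posterior probability ≈ 0.3071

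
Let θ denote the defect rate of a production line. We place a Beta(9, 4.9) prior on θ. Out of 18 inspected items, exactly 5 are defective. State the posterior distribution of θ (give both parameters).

The binomial likelihood is conjugate to the Beta prior: with 5 successes and 13 failures, the posterior is Beta(9+5, 4.9+13) = Beta(14, 17.9).

Posterior: Beta(14, 17.9)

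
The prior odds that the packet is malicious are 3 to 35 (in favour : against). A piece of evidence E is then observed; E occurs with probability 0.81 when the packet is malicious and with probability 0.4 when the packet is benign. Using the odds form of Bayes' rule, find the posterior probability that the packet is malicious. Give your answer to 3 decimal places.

Prior odds = 3/35 = 0.085714.
Likelihood ratio for E = 0.81/0.4 = 2.0250.
Posterior odds = prior odds × LR = 0.17357.
Posterior probability = odds/(1+odds) = 0.17357/1.1736 = 0.148.

Posterior probability ≈ 0.148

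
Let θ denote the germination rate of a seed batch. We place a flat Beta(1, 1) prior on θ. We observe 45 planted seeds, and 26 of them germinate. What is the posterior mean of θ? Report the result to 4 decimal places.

Observing 26 successes and 19 failures updates Beta(1, 1) by adding the success and failure counts to the two shape parameters: α = 1+26 = 27, β = 1+19 = 20.
Posterior mean = α/(α+β) = 27/47 = 0.5745.

Posterior mean ≈ 0.5745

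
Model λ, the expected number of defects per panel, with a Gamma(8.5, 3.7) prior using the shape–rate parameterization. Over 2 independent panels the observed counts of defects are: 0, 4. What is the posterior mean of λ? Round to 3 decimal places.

Posterior mean ≈ 2.193

Total count ∑xᵢ = 4 over n = 2 panels.
Gamma is conjugate to the Poisson likelihood: posterior is Gamma(shape = 8.5+4 = 12.5, rate = 3.7+2 = 5.7).
Posterior mean = shape/rate = 12.5/5.7 = 2.193.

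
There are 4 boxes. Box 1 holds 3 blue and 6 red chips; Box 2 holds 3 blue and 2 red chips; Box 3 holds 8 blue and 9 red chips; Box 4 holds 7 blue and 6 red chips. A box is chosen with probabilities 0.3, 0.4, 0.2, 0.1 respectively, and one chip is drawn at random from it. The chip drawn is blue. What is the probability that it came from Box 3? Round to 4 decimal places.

Tabulate prior·likelihood by source: [1] prior 0.3, lik 0.3333, product 0.1000; [2] prior 0.4, lik 0.6, product 0.2400; [3] prior 0.2, lik 0.4706, product 0.09412; [4] prior 0.1, lik 0.5385, product 0.05385.
Normalizing constant = 0.48796; the posterior for Box 3 is its product over the sum, 0.09412/0.48796 = 0.1929.

Posterior probability ≈ 0.1929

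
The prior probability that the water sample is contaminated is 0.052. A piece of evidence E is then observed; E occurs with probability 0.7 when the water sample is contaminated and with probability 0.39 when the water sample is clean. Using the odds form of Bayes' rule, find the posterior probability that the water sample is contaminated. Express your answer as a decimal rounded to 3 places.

Posterior probability ≈ 0.090

Prior odds = 0.052/(1−0.052) = 0.054852.
Likelihood ratio for E = 0.7/0.39 = 1.7949.
Posterior odds = prior odds × LR = 0.098453.
Posterior probability = odds/(1+odds) = 0.098453/1.0985 = 0.090.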